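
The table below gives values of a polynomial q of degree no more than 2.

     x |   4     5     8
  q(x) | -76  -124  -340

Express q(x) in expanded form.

Write q(x) = ax^2 + bx + c. Substituting each data point gives a linear system:
  16a + 4b + c = -76
  25a + 5b + c = -124
  64a + 8b + c = -340
Solving the system yields a = -6, b = 6, c = -4.
So q(x) = -6x^2 + 6x - 4.
Check: q(4) = -76. ✓

q(x) = -6x^2 + 6x - 4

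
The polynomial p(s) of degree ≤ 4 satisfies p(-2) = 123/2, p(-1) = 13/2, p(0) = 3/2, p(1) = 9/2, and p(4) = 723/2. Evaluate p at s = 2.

Using the Lagrange interpolation formula with nodes -2, -1, 0, 1, 4:
  L_0(s) = (s + 1)s(s - 1)(s - 4) / 36
  L_1(s) = (s + 2)s(s - 1)(s - 4) / -10
  L_2(s) = (s + 2)(s + 1)(s - 1)(s - 4) / 8
  L_3(s) = (s + 2)(s + 1)s(s - 4) / -18
  L_4(s) = (s + 2)(s + 1)s(s - 1) / 360
Then p(s) = 123/2·L_0(s) + 13/2·L_1(s) + 3/2·L_2(s) + 9/2·L_3(s) + 723/2·L_4(s).
Expanding and collecting terms gives p(s) = 2s⁴ - 3s³ + 2s² + 2s + 3/2.
Evaluating at s = 2: p(2) = 43/2.

43/2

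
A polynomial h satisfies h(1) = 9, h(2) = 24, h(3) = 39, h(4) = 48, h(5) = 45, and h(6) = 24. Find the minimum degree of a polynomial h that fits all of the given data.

3

Forward differences of the values at u = 1, 2, 3, 4, 5, 6:
  h  : 9  24  39  48  45  24
  Δ  : 15  15  9  -3  -21
  Δ^2: 0  -6  -12  -18
  Δ^3: -6  -6  -6
  Δ^4: 0  0
  Δ^5: 0
The third differences are constant (-6) and nonzero, while all higher differences vanish, so the minimal degree is 3.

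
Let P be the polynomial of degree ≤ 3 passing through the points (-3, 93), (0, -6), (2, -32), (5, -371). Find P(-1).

1

Write P(x) = ax^3 + bx^2 + cx + d. Substituting each data point gives a linear system:
  -27a + 9b - 3c + d = 93
  d = -6
  8a + 4b + 2c + d = -32
  125a + 25b + 5c + d = -371
Solving the system yields a = -3, b = 1, c = -3, d = -6.
So P(x) = -3x^3 + x^2 - 3x - 6.
Then P(-1) = 1.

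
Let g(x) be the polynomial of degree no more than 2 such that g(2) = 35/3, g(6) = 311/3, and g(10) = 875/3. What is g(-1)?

17/3

Using the Lagrange interpolation formula with nodes 2, 6, 10:
  L_0(x) = (x - 6)(x - 10) / 32
  L_1(x) = (x - 2)(x - 10) / -16
  L_2(x) = (x - 2)(x - 6) / 32
Then g(x) = 35/3·L_0(x) + 311/3·L_1(x) + 875/3·L_2(x).
Expanding and collecting terms gives g(x) = 3x^2 - x + 5/3.
Evaluating at x = -1: g(-1) = 17/3.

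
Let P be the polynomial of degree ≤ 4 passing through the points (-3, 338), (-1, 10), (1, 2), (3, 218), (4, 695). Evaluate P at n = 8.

11503

Write P(n) = an^4 + bn^3 + cn^2 + dn + e. Substituting each data point gives a linear system:
  81a - 27b + 9c - 3d + e = 338
  a - b + c - d + e = 10
  a + b + c + d + e = 2
  81a + 27b + 9c + 3d + e = 218
  256a + 64b + 16c + 4d + e = 695
Solving the system yields a = 3, b = -2, c = 4, d = -2, e = -1.
So P(n) = 3n^4 - 2n^3 + 4n^2 - 2n - 1.
Then P(8) = 11503.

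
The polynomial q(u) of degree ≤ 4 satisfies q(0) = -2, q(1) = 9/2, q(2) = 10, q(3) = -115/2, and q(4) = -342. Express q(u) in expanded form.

q(u) = -3u^4 + 6u^3 + (5/2)u^2 + u - 2

Write q(u) = au^4 + bu^3 + cu^2 + du + e. Substituting each data point gives a linear system:
  e = -2
  a + b + c + d + e = 9/2
  16a + 8b + 4c + 2d + e = 10
  81a + 27b + 9c + 3d + e = -115/2
  256a + 64b + 16c + 4d + e = -342
Solving the system yields a = -3, b = 6, c = 5/2, d = 1, e = -2.
So q(u) = -3u⁴ + 6u³ + (5/2)u² + u - 2.
Check: q(3) = -115/2. ✓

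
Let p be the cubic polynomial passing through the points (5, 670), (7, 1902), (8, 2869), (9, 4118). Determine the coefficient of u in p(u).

-2

Write p(u) = au^3 + bu^2 + cu + d. Substituting each data point gives a linear system:
  125a + 25b + 5c + d = 670
  343a + 49b + 7c + d = 1902
  512a + 64b + 8c + d = 2869
  729a + 81b + 9c + d = 4118
Solving the system yields a = 6, b = -3, c = -2, d = 5.
So p(u) = 6u³ - 3u² - 2u + 5.
The coefficient of u is -2.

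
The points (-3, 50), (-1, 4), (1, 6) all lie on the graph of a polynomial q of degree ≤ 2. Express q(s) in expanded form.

q(s) = 6s^2 + s - 1

Write q(s) = as^2 + bs + c. Substituting each data point gives a linear system:
  9a - 3b + c = 50
  a - b + c = 4
  a + b + c = 6
Solving the system yields a = 6, b = 1, c = -1.
So q(s) = 6s² + s - 1.
Check: q(1) = 6. ✓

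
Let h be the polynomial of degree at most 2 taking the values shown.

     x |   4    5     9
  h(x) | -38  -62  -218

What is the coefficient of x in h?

3

Write h(x) = ax^2 + bx + c. Substituting each data point gives a linear system:
  16a + 4b + c = -38
  25a + 5b + c = -62
  81a + 9b + c = -218
Solving the system yields a = -3, b = 3, c = -2.
So h(x) = -3x^2 + 3x - 2.
The coefficient of x is 3.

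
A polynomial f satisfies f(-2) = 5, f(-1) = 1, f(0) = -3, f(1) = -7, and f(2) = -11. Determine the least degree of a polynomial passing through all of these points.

Forward differences of the values at s = -2, -1, 0, 1, 2:
  f  : 5  1  -3  -7  -11
  Δ  : -4  -4  -4  -4
  Δ^2: 0  0  0
  Δ^3: 0  0
  Δ^4: 0
The first differences are constant (-4) and nonzero, while all higher differences vanish, so the minimal degree is 1.

1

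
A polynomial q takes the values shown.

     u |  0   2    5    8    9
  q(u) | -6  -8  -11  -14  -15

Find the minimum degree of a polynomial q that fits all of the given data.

1

Divided differences on the nodes 0, 2, 5, 8, 9:
  order 0: -6  -8  -11  -14  -15
  order 1: -1  -1  -1  -1
  order 2: 0  0  0
  order 3: 0  0
  order 4: 0
The order-1 divided differences are all -1 (nonzero) and every higher order vanishes, so the data lies on a polynomial of degree exactly 1.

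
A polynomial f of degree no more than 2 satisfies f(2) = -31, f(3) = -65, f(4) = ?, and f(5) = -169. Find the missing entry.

-111

On equispaced nodes a degree-2 polynomial has vanishing third forward difference, so
  - f(2) + 3·f(3) - 3·f(4) + f(5) = 0.
Substituting the known values and solving for f(4):
  -3·f(4) = 333
  f(4) = -111.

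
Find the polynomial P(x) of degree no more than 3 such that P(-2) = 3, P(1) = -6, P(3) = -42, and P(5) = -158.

Write P(x) = ax^3 + bx^2 + cx + d. Substituting each data point gives a linear system:
  -8a + 4b - 2c + d = 3
  a + b + c + d = -6
  27a + 9b + 3c + d = -42
  125a + 25b + 5c + d = -158
Solving the system yields a = -1, b = -1, c = -1, d = -3.
So P(x) = -x³ - x² - x - 3.
Check: P(3) = -42. ✓

P(x) = -x^3 - x^2 - x - 3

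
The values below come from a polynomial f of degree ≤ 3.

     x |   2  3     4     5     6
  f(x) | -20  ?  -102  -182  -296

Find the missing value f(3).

-50

On equispaced nodes a degree-3 polynomial has vanishing fourth forward difference, so
  f(2) - 4·f(3) + 6·f(4) - 4·f(5) + f(6) = 0.
Substituting the known values and solving for f(3):
  -4·f(3) = 200
  f(3) = -50.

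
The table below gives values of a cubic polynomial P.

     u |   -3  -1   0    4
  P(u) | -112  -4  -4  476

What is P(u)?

P(u) = 6u^3 + 6u^2 - 4

Write P(u) = au^3 + bu^2 + cu + d. Substituting each data point gives a linear system:
  -27a + 9b - 3c + d = -112
  -a + b - c + d = -4
  d = -4
  64a + 16b + 4c + d = 476
Solving the system yields a = 6, b = 6, c = 0, d = -4.
So P(u) = 6u^3 + 6u^2 - 4.
Check: P(-3) = -112. ✓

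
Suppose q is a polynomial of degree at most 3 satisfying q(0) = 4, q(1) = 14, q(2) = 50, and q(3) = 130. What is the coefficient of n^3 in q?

3

Write q(n) = an^3 + bn^2 + cn + d. Substituting each data point gives a linear system:
  d = 4
  a + b + c + d = 14
  8a + 4b + 2c + d = 50
  27a + 9b + 3c + d = 130
Solving the system yields a = 3, b = 4, c = 3, d = 4.
So q(n) = 3n^3 + 4n^2 + 3n + 4.
The leading coefficient is 3.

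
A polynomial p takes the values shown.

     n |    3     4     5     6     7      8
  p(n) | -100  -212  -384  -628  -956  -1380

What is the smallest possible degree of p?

Forward differences of the values at n = 3, 4, 5, 6, 7, 8:
  p  : -100  -212  -384  -628  -956  -1380
  Δ  : -112  -172  -244  -328  -424
  Δ^2: -60  -72  -84  -96
  Δ^3: -12  -12  -12
  Δ^4: 0  0
  Δ^5: 0
The third differences are constant (-12) and nonzero, while all higher differences vanish, so the minimal degree is 3.

3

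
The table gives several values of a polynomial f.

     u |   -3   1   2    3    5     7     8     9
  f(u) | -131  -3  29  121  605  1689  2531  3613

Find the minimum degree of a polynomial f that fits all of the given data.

Divided differences on the nodes -3, 1, 2, 3, 5, 7, 8, 9:
  order 0: -131  -3  29  121  605  1689  2531  3613
  order 1: 32  32  92  242  542  842  1082
  order 2: 0  30  50  75  100  120
  order 3: 5  5  5  5  5
  order 4: 0  0  0  0
  order 5: 0  0  0
  order 6: 0  0
  order 7: 0
The order-3 divided differences are all 5 (nonzero) and every higher order vanishes, so the data lies on a polynomial of degree exactly 3.

3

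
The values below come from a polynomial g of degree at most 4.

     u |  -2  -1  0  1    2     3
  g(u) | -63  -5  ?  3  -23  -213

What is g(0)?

The 5 known points determine the degree-4 polynomial uniquely.
Write g(u) = au^4 + bu^3 + cu^2 + du + e. Substituting each data point gives a linear system:
  16a - 8b + 4c - 2d + e = -63
  a - b + c - d + e = -5
  a + b + c + d + e = 3
  16a + 8b + 4c + 2d + e = -23
  81a + 27b + 9c + 3d + e = -213
Solving the system yields a = -4, b = 2, c = 6, d = 2, e = -3.
So g(u) = -4u^4 + 2u^3 + 6u^2 + 2u - 3.
Then g(0) = -3.

-3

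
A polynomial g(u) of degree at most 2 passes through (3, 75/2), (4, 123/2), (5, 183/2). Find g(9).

543/2

Forward differences of the values at u = 3, 4, 5:
  g  : 75/2  123/2  183/2
  Δ  : 24  30
  Δ^2: 6
The second differences are constant, confirming degree 2.
Interpolating (Newton forward form) and evaluating at u = 9 gives g(9) = 543/2.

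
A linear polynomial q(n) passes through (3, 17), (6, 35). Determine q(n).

Using the Lagrange interpolation formula with nodes 3, 6:
  L_0(n) = (n - 6) / -3
  L_1(n) = (n - 3) / 3
Then q(n) = 17·L_0(n) + 35·L_1(n).
Expanding and collecting terms gives q(n) = 6n - 1.
Check: q(6) = 35. ✓

q(n) = 6n - 1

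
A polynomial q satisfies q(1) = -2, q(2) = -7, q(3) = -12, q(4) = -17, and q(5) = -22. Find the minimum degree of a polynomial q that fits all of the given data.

Forward differences of the values at s = 1, 2, 3, 4, 5:
  q  : -2  -7  -12  -17  -22
  Δ  : -5  -5  -5  -5
  Δ^2: 0  0  0
  Δ^3: 0  0
  Δ^4: 0
The first differences are constant (-5) and nonzero, while all higher differences vanish, so the minimal degree is 1.

1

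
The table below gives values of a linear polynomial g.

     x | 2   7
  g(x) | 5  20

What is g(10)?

Using the Lagrange interpolation formula with nodes 2, 7:
  L_0(x) = (x - 7) / -5
  L_1(x) = (x - 2) / 5
Then g(x) = 5·L_0(x) + 20·L_1(x).
Expanding and collecting terms gives g(x) = 3x - 1.
Evaluating at x = 10: g(10) = 29.

29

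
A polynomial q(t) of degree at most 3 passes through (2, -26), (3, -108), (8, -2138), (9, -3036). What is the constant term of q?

Write q(t) = at^3 + bt^2 + ct + d. Substituting each data point gives a linear system:
  8a + 4b + 2c + d = -26
  27a + 9b + 3c + d = -108
  512a + 64b + 8c + d = -2138
  729a + 81b + 9c + d = -3036
Solving the system yields a = -4, b = -2, c = 4, d = 6.
So q(t) = -4t^3 - 2t^2 + 4t + 6.
The constant term is 6.

6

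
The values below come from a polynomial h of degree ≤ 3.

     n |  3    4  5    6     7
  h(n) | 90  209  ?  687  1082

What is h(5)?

402

On equispaced nodes a degree-3 polynomial has vanishing fourth forward difference, so
  h(3) - 4·h(4) + 6·h(5) - 4·h(6) + h(7) = 0.
Substituting the known values and solving for h(5):
  6·h(5) = 2412
  h(5) = 402.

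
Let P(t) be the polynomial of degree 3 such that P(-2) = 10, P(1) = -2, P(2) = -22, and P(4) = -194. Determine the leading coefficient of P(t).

Write P(t) = at^3 + bt^2 + ct + d. Substituting each data point gives a linear system:
  -8a + 4b - 2c + d = 10
  a + b + c + d = -2
  8a + 4b + 2c + d = -22
  64a + 16b + 4c + d = -194
Solving the system yields a = -3, b = -1, c = 4, d = -2.
So P(t) = -3t^3 - t^2 + 4t - 2.
The leading coefficient is -3.

-3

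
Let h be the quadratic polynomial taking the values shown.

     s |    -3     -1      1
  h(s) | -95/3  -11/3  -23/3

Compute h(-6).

Write h(s) = as^2 + bs + c. Substituting each data point gives a linear system:
  9a - 3b + c = -95/3
  a - b + c = -11/3
  a + b + c = -23/3
Solving the system yields a = -4, b = -2, c = -5/3.
So h(s) = -4s^2 - 2s - 5/3.
Then h(-6) = -401/3.

-401/3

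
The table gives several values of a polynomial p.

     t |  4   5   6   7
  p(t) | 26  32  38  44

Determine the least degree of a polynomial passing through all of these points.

Forward differences of the values at t = 4, 5, 6, 7:
  p  : 26  32  38  44
  Δ  : 6  6  6
  Δ^2: 0  0
  Δ^3: 0
The first differences are constant (6) and nonzero, while all higher differences vanish, so the minimal degree is 1.

1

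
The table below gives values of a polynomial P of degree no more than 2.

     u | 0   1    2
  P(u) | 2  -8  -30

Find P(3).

-64

Write P(u) = au^2 + bu + c. Substituting each data point gives a linear system:
  c = 2
  a + b + c = -8
  4a + 2b + c = -30
Solving the system yields a = -6, b = -4, c = 2.
So P(u) = -6u² - 4u + 2.
Then P(3) = -64.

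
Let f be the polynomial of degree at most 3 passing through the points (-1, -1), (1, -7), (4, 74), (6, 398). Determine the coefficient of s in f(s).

Write f(s) = as^3 + bs^2 + cs + d. Substituting each data point gives a linear system:
  -a + b - c + d = -1
  a + b + c + d = -7
  64a + 16b + 4c + d = 74
  216a + 36b + 6c + d = 398
Solving the system yields a = 3, b = -6, c = -6, d = 2.
So f(s) = 3s^3 - 6s^2 - 6s + 2.
The coefficient of s is -6.

-6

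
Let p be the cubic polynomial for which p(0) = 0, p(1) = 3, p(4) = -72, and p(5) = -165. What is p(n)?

p(n) = -2n^3 + 3n^2 + 2n

Write p(n) = an^3 + bn^2 + cn + d. Substituting each data point gives a linear system:
  d = 0
  a + b + c + d = 3
  64a + 16b + 4c + d = -72
  125a + 25b + 5c + d = -165
Solving the system yields a = -2, b = 3, c = 2, d = 0.
So p(n) = -2n³ + 3n² + 2n.
Check: p(0) = 0. ✓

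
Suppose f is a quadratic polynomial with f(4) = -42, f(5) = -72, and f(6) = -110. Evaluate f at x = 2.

-6

Forward differences of the values at x = 4, 5, 6:
  f  : -42  -72  -110
  Δ  : -30  -38
  Δ^2: -8
The second differences are constant, confirming degree 2.
Interpolating (Newton forward form) and evaluating at x = 2 gives f(2) = -6.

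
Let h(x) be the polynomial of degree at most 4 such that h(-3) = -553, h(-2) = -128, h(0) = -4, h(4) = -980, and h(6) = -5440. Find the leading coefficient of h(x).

Write h(x) = ax^4 + bx^3 + cx^2 + dx + e. Substituting each data point gives a linear system:
  81a - 27b + 9c - 3d + e = -553
  16a - 8b + 4c - 2d + e = -128
  e = -4
  256a + 64b + 16c + 4d + e = -980
  1296a + 216b + 36c + 6d + e = -5440
Solving the system yields a = -5, b = 5, c = -1, d = 0, e = -4.
So h(x) = -5x^4 + 5x^3 - x^2 - 4.
The leading coefficient is -5.

-5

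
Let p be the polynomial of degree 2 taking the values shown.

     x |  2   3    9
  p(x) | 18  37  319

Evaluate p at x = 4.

Using the Lagrange interpolation formula with nodes 2, 3, 9:
  L_0(x) = (x - 3)(x - 9) / 7
  L_1(x) = (x - 2)(x - 9) / -6
  L_2(x) = (x - 2)(x - 3) / 42
Then p(x) = 18·L_0(x) + 37·L_1(x) + 319·L_2(x).
Expanding and collecting terms gives p(x) = 4x² - x + 4.
Evaluating at x = 4: p(4) = 64.

64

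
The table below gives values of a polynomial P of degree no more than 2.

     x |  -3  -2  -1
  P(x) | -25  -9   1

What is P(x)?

Using the Lagrange interpolation formula with nodes -3, -2, -1:
  L_0(x) = (x + 2)(x + 1) / 2
  L_1(x) = (x + 3)(x + 1) / -1
  L_2(x) = (x + 3)(x + 2) / 2
Then P(x) = -25·L_0(x) - 9·L_1(x) + 1·L_2(x).
Expanding and collecting terms gives P(x) = -3x^2 + x + 5.
Check: P(-2) = -9. ✓

P(x) = -3x^2 + x + 5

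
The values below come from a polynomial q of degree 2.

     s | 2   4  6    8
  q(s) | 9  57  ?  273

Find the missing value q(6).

145

On equispaced nodes a degree-2 polynomial has vanishing third forward difference, so
  - q(2) + 3·q(4) - 3·q(6) + q(8) = 0.
Substituting the known values and solving for q(6):
  -3·q(6) = -435
  q(6) = 145.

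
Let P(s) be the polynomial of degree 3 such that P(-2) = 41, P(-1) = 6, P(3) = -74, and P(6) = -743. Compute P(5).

Using the Lagrange interpolation formula with nodes -2, -1, 3, 6:
  L_0(s) = (s + 1)(s - 3)(s - 6) / -40
  L_1(s) = (s + 2)(s - 3)(s - 6) / 28
  L_2(s) = (s + 2)(s + 1)(s - 6) / -60
  L_3(s) = (s + 2)(s + 1)(s - 3) / 168
Then P(s) = 41·L_0(s) + 6·L_1(s) - 74·L_2(s) - 743·L_3(s).
Expanding and collecting terms gives P(s) = -4s^3 + 3s^2 + 2s + 1.
Evaluating at s = 5: P(5) = -414.

-414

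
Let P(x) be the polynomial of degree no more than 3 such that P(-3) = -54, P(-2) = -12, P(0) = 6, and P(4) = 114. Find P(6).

Write P(x) = ax^3 + bx^2 + cx + d. Substituting each data point gives a linear system:
  -27a + 9b - 3c + d = -54
  -8a + 4b - 2c + d = -12
  d = 6
  64a + 16b + 4c + d = 114
Solving the system yields a = 2, b = -1, c = -1, d = 6.
So P(x) = 2x³ - x² - x + 6.
Then P(6) = 396.

396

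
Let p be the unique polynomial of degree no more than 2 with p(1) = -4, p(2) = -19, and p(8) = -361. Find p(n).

p(n) = -6n^2 + 3n - 1

Write p(n) = an^2 + bn + c. Substituting each data point gives a linear system:
  a + b + c = -4
  4a + 2b + c = -19
  64a + 8b + c = -361
Solving the system yields a = -6, b = 3, c = -1.
So p(n) = -6n² + 3n - 1.
Check: p(8) = -361. ✓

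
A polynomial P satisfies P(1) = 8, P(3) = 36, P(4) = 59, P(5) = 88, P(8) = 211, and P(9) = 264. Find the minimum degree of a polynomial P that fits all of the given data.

Divided differences on the nodes 1, 3, 4, 5, 8, 9:
  order 0: 8  36  59  88  211  264
  order 1: 14  23  29  41  53
  order 2: 3  3  3  3
  order 3: 0  0  0
  order 4: 0  0
  order 5: 0
The order-2 divided differences are all 3 (nonzero) and every higher order vanishes, so the data lies on a polynomial of degree exactly 2.

2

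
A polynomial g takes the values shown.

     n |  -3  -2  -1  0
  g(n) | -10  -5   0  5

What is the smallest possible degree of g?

Forward differences of the values at n = -3, -2, -1, 0:
  g  : -10  -5  0  5
  Δ  : 5  5  5
  Δ^2: 0  0
  Δ^3: 0
The first differences are constant (5) and nonzero, while all higher differences vanish, so the minimal degree is 1.

1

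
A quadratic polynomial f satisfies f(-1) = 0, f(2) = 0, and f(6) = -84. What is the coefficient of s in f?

Write f(s) = as^2 + bs + c. Substituting each data point gives a linear system:
  a - b + c = 0
  4a + 2b + c = 0
  36a + 6b + c = -84
Solving the system yields a = -3, b = 3, c = 6.
So f(s) = -3s² + 3s + 6.
The coefficient of s is 3.

3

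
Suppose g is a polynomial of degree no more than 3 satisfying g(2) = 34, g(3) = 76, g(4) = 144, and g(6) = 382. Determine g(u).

g(u) = u^3 + 4u^2 + 3u + 4

Write g(u) = au^3 + bu^2 + cu + d. Substituting each data point gives a linear system:
  8a + 4b + 2c + d = 34
  27a + 9b + 3c + d = 76
  64a + 16b + 4c + d = 144
  216a + 36b + 6c + d = 382
Solving the system yields a = 1, b = 4, c = 3, d = 4.
So g(u) = u^3 + 4u^2 + 3u + 4.
Check: g(4) = 144. ✓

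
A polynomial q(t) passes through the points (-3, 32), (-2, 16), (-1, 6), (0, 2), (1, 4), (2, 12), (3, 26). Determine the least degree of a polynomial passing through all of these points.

Forward differences of the values at t = -3, -2, -1, 0, 1, 2, 3:
  q  : 32  16  6  2  4  12  26
  Δ  : -16  -10  -4  2  8  14
  Δ^2: 6  6  6  6  6
  Δ^3: 0  0  0  0
  Δ^4: 0  0  0
  Δ^5: 0  0
  Δ^6: 0
The second differences are constant (6) and nonzero, while all higher differences vanish, so the minimal degree is 2.

2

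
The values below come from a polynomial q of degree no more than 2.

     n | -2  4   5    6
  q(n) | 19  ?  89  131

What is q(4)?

The 3 known points determine the degree-2 polynomial uniquely.
Write q(n) = an^2 + bn + c. Substituting each data point gives a linear system:
  4a - 2b + c = 19
  25a + 5b + c = 89
  36a + 6b + c = 131
Solving the system yields a = 4, b = -2, c = -1.
So q(n) = 4n^2 - 2n - 1.
Then q(4) = 55.

55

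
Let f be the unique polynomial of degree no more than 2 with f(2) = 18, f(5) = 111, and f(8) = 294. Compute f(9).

375

Using the Lagrange interpolation formula with nodes 2, 5, 8:
  L_0(x) = (x - 5)(x - 8) / 18
  L_1(x) = (x - 2)(x - 8) / -9
  L_2(x) = (x - 2)(x - 5) / 18
Then f(x) = 18·L_0(x) + 111·L_1(x) + 294·L_2(x).
Expanding and collecting terms gives f(x) = 5x^2 - 4x + 6.
Evaluating at x = 9: f(9) = 375.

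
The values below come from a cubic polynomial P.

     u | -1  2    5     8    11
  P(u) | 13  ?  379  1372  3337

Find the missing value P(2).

On equispaced nodes a degree-3 polynomial has vanishing fourth forward difference, so
  P(-1) - 4·P(2) + 6·P(5) - 4·P(8) + P(11) = 0.
Substituting the known values and solving for P(2):
  -4·P(2) = -136
  P(2) = 34.

34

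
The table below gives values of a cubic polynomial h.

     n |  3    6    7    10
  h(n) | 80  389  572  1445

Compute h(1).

Write h(n) = an^3 + bn^2 + cn + d. Substituting each data point gives a linear system:
  27a + 9b + 3c + d = 80
  216a + 36b + 6c + d = 389
  343a + 49b + 7c + d = 572
  1000a + 100b + 10c + d = 1445
Solving the system yields a = 1, b = 4, c = 4, d = 5.
So h(n) = n^3 + 4n^2 + 4n + 5.
Then h(1) = 14.

14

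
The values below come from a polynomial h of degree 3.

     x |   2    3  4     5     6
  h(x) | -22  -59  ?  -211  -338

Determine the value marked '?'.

-120

The 4 known points determine the degree-3 polynomial uniquely.
Write h(x) = ax^3 + bx^2 + cx + d. Substituting each data point gives a linear system:
  8a + 4b + 2c + d = -22
  27a + 9b + 3c + d = -59
  125a + 25b + 5c + d = -211
  216a + 36b + 6c + d = -338
Solving the system yields a = -1, b = -3, c = -3, d = 4.
So h(x) = -x^3 - 3x^2 - 3x + 4.
Then h(4) = -120.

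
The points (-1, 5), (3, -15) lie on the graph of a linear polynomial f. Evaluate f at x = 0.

Write f(x) = ax + b. Substituting each data point gives a linear system:
  -a + b = 5
  3a + b = -15
Solving the system yields a = -5, b = 0.
So f(x) = -5x.
Then f(0) = 0.

0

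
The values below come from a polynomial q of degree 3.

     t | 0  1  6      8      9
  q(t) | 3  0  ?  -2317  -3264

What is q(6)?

-1005

The 4 known points determine the degree-3 polynomial uniquely.
Write q(t) = at^3 + bt^2 + ct + d. Substituting each data point gives a linear system:
  d = 3
  a + b + c + d = 0
  512a + 64b + 8c + d = -2317
  729a + 81b + 9c + d = -3264
Solving the system yields a = -4, b = -5, c = 6, d = 3.
So q(t) = -4t³ - 5t² + 6t + 3.
Then q(6) = -1005.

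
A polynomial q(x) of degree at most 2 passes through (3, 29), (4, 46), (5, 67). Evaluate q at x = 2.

16

Forward differences of the values at x = 3, 4, 5:
  q  : 29  46  67
  Δ  : 17  21
  Δ^2: 4
The second differences are constant, confirming degree 2.
Interpolating (Newton forward form) and evaluating at x = 2 gives q(2) = 16.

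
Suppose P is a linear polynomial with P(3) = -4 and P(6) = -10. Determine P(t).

Using the Lagrange interpolation formula with nodes 3, 6:
  L_0(t) = (t - 6) / -3
  L_1(t) = (t - 3) / 3
Then P(t) = -4·L_0(t) - 10·L_1(t).
Expanding and collecting terms gives P(t) = -2t + 2.
Check: P(6) = -10. ✓

P(t) = -2t + 2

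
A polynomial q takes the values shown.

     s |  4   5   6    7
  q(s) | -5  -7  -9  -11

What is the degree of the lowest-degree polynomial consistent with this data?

1

Forward differences of the values at s = 4, 5, 6, 7:
  q  : -5  -7  -9  -11
  Δ  : -2  -2  -2
  Δ^2: 0  0
  Δ^3: 0
The first differences are constant (-2) and nonzero, while all higher differences vanish, so the minimal degree is 1.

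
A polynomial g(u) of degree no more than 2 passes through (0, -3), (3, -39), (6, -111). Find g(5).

-83

Write g(u) = au^2 + bu + c. Substituting each data point gives a linear system:
  c = -3
  9a + 3b + c = -39
  36a + 6b + c = -111
Solving the system yields a = -2, b = -6, c = -3.
So g(u) = -2u² - 6u - 3.
Then g(5) = -83.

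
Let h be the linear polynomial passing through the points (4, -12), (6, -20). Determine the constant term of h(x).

4

Write h(x) = ax + b. Substituting each data point gives a linear system:
  4a + b = -12
  6a + b = -20
Solving the system yields a = -4, b = 4.
So h(x) = -4x + 4.
The constant term is 4.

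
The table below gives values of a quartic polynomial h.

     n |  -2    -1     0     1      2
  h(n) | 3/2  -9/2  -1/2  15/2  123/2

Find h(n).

h(n) = 2n^4 + 3n^3 + 3n - 1/2

Write h(n) = an^4 + bn^3 + cn^2 + dn + e. Substituting each data point gives a linear system:
  16a - 8b + 4c - 2d + e = 3/2
  a - b + c - d + e = -9/2
  e = -1/2
  a + b + c + d + e = 15/2
  16a + 8b + 4c + 2d + e = 123/2
Solving the system yields a = 2, b = 3, c = 0, d = 3, e = -1/2.
So h(n) = 2n^4 + 3n^3 + 3n - 1/2.
Check: h(0) = -1/2. ✓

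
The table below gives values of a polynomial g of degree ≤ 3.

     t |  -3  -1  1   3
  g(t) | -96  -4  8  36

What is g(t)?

Write g(t) = at^3 + bt^2 + ct + d. Substituting each data point gives a linear system:
  -27a + 9b - 3c + d = -96
  -a + b - c + d = -4
  a + b + c + d = 8
  27a + 9b + 3c + d = 36
Solving the system yields a = 2, b = -4, c = 4, d = 6.
So g(t) = 2t³ - 4t² + 4t + 6.
Check: g(-3) = -96. ✓

g(t) = 2t^3 - 4t^2 + 4t + 6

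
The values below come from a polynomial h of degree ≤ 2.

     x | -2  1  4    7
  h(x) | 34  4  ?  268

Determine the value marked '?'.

82

The 3 known points determine the degree-2 polynomial uniquely.
Write h(x) = ax^2 + bx + c. Substituting each data point gives a linear system:
  4a - 2b + c = 34
  a + b + c = 4
  49a + 7b + c = 268
Solving the system yields a = 6, b = -4, c = 2.
So h(x) = 6x^2 - 4x + 2.
Then h(4) = 82.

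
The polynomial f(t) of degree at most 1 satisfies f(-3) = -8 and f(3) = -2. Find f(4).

-1

Write f(t) = at + b. Substituting each data point gives a linear system:
  -3a + b = -8
  3a + b = -2
Solving the system yields a = 1, b = -5.
So f(t) = t - 5.
Then f(4) = -1.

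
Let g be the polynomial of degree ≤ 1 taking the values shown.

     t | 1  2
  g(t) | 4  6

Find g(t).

g(t) = 2t + 2

Using the Lagrange interpolation formula with nodes 1, 2:
  L_0(t) = (t - 2) / -1
  L_1(t) = (t - 1) / 1
Then g(t) = 4·L_0(t) + 6·L_1(t).
Expanding and collecting terms gives g(t) = 2t + 2.
Check: g(1) = 4. ✓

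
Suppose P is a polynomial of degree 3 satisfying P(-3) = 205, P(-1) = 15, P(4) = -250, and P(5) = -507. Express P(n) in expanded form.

P(n) = -5n^3 + 6n^2 - 6n - 2

Write P(n) = an^3 + bn^2 + cn + d. Substituting each data point gives a linear system:
  -27a + 9b - 3c + d = 205
  -a + b - c + d = 15
  64a + 16b + 4c + d = -250
  125a + 25b + 5c + d = -507
Solving the system yields a = -5, b = 6, c = -6, d = -2.
So P(n) = -5n^3 + 6n^2 - 6n - 2.
Check: P(-1) = 15. ✓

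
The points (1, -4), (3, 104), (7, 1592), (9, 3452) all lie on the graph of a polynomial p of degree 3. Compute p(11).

6376

Write p(t) = at^3 + bt^2 + ct + d. Substituting each data point gives a linear system:
  a + b + c + d = -4
  27a + 9b + 3c + d = 104
  343a + 49b + 7c + d = 1592
  729a + 81b + 9c + d = 3452
Solving the system yields a = 5, b = -2, c = -3, d = -4.
So p(t) = 5t^3 - 2t^2 - 3t - 4.
Then p(11) = 6376.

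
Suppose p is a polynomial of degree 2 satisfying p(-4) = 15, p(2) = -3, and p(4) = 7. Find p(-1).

Write p(u) = au^2 + bu + c. Substituting each data point gives a linear system:
  16a - 4b + c = 15
  4a + 2b + c = -3
  16a + 4b + c = 7
Solving the system yields a = 1, b = -1, c = -5.
So p(u) = u^2 - u - 5.
Then p(-1) = -3.

-3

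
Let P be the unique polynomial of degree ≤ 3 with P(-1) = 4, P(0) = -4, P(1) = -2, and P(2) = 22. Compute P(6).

578

Write P(n) = an^3 + bn^2 + cn + d. Substituting each data point gives a linear system:
  -a + b - c + d = 4
  d = -4
  a + b + c + d = -2
  8a + 4b + 2c + d = 22
Solving the system yields a = 2, b = 5, c = -5, d = -4.
So P(n) = 2n^3 + 5n^2 - 5n - 4.
Then P(6) = 578.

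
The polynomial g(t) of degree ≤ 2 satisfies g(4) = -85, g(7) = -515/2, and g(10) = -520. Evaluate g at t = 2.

Forward differences of the values at t = 4, 7, 10:
  g  : -85  -515/2  -520
  Δ  : -345/2  -525/2
  Δ^2: -90
The second differences are constant, confirming degree 2.
Interpolating (Newton forward form) and evaluating at t = 2 gives g(2) = -20.

-20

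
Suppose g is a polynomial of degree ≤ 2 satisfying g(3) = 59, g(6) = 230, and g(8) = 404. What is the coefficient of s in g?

Write g(s) = as^2 + bs + c. Substituting each data point gives a linear system:
  9a + 3b + c = 59
  36a + 6b + c = 230
  64a + 8b + c = 404
Solving the system yields a = 6, b = 3, c = -4.
So g(s) = 6s^2 + 3s - 4.
The coefficient of s is 3.

3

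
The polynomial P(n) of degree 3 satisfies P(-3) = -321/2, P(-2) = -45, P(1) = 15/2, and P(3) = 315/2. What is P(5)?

Write P(n) = an^3 + bn^2 + cn + d. Substituting each data point gives a linear system:
  -27a + 9b - 3c + d = -321/2
  -8a + 4b - 2c + d = -45
  a + b + c + d = 15/2
  27a + 9b + 3c + d = 315/2
Solving the system yields a = 6, b = -1/2, c = -1, d = 3.
So P(n) = 6n³ - (1/2)n² - n + 3.
Then P(5) = 1471/2.

1471/2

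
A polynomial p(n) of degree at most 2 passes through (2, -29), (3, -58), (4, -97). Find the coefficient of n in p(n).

-4

Write p(n) = an^2 + bn + c. Substituting each data point gives a linear system:
  4a + 2b + c = -29
  9a + 3b + c = -58
  16a + 4b + c = -97
Solving the system yields a = -5, b = -4, c = -1.
So p(n) = -5n^2 - 4n - 1.
The coefficient of n is -4.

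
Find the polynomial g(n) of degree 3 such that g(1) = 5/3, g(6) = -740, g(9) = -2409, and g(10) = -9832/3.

Using the Lagrange interpolation formula with nodes 1, 6, 9, 10:
  L_0(n) = (n - 6)(n - 9)(n - 10) / -360
  L_1(n) = (n - 1)(n - 9)(n - 10) / 60
  L_2(n) = (n - 1)(n - 6)(n - 10) / -24
  L_3(n) = (n - 1)(n - 6)(n - 9) / 36
Then g(n) = 5/3·L_0(n) - 740·L_1(n) - 2409·L_2(n) - 9832/3·L_3(n).
Expanding and collecting terms gives g(n) = -3n^3 - 3n^2 + (5/3)n + 6.
Check: g(6) = -740. ✓

g(n) = -3n^3 - 3n^2 + (5/3)n + 6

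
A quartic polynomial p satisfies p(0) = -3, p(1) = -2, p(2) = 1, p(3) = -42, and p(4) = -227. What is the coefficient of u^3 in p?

Write p(u) = au^4 + bu^3 + cu^2 + du + e. Substituting each data point gives a linear system:
  e = -3
  a + b + c + d + e = -2
  16a + 8b + 4c + 2d + e = 1
  81a + 27b + 9c + 3d + e = -42
  256a + 64b + 16c + 4d + e = -227
Solving the system yields a = -2, b = 4, c = 3, d = -4, e = -3.
So p(u) = -2u⁴ + 4u³ + 3u² - 4u - 3.
The coefficient of u^3 is 4.

4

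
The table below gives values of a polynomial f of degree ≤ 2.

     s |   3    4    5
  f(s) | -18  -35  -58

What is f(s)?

Write f(s) = as^2 + bs + c. Substituting each data point gives a linear system:
  9a + 3b + c = -18
  16a + 4b + c = -35
  25a + 5b + c = -58
Solving the system yields a = -3, b = 4, c = -3.
So f(s) = -3s^2 + 4s - 3.
Check: f(3) = -18. ✓

f(s) = -3s^2 + 4s - 3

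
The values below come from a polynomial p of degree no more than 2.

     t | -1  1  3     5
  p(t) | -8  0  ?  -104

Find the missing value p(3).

On equispaced nodes a degree-2 polynomial has vanishing third forward difference, so
  - p(-1) + 3·p(1) - 3·p(3) + p(5) = 0.
Substituting the known values and solving for p(3):
  -3·p(3) = 96
  p(3) = -32.

-32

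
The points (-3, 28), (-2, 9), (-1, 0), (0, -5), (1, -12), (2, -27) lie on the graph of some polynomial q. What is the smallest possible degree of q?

3

Forward differences of the values at x = -3, -2, -1, 0, 1, 2:
  q  : 28  9  0  -5  -12  -27
  Δ  : -19  -9  -5  -7  -15
  Δ^2: 10  4  -2  -8
  Δ^3: -6  -6  -6
  Δ^4: 0  0
  Δ^5: 0
The third differences are constant (-6) and nonzero, while all higher differences vanish, so the minimal degree is 3.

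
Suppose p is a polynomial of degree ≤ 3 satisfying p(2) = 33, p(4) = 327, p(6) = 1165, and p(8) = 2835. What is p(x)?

p(x) = 6x^3 - 4x^2 + 3x - 5

Using the Lagrange interpolation formula with nodes 2, 4, 6, 8:
  L_0(x) = (x - 4)(x - 6)(x - 8) / -48
  L_1(x) = (x - 2)(x - 6)(x - 8) / 16
  L_2(x) = (x - 2)(x - 4)(x - 8) / -16
  L_3(x) = (x - 2)(x - 4)(x - 6) / 48
Then p(x) = 33·L_0(x) + 327·L_1(x) + 1165·L_2(x) + 2835·L_3(x).
Expanding and collecting terms gives p(x) = 6x³ - 4x² + 3x - 5.
Check: p(2) = 33. ✓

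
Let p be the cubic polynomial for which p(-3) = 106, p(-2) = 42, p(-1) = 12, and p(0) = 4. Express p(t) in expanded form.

p(t) = -2t^3 + 5t^2 - t + 4

Using the Lagrange interpolation formula with nodes -3, -2, -1, 0:
  L_0(t) = (t + 2)(t + 1)t / -6
  L_1(t) = (t + 3)(t + 1)t / 2
  L_2(t) = (t + 3)(t + 2)t / -2
  L_3(t) = (t + 3)(t + 2)(t + 1) / 6
Then p(t) = 106·L_0(t) + 42·L_1(t) + 12·L_2(t) + 4·L_3(t).
Expanding and collecting terms gives p(t) = -2t^3 + 5t^2 - t + 4.
Check: p(-1) = 12. ✓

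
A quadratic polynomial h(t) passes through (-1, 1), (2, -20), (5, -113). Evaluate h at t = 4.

-74

Write h(t) = at^2 + bt + c. Substituting each data point gives a linear system:
  a - b + c = 1
  4a + 2b + c = -20
  25a + 5b + c = -113
Solving the system yields a = -4, b = -3, c = 2.
So h(t) = -4t^2 - 3t + 2.
Then h(4) = -74.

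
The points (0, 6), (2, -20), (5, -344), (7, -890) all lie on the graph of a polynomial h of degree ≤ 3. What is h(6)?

-576

Using the Lagrange interpolation formula with nodes 0, 2, 5, 7:
  L_0(x) = (x - 2)(x - 5)(x - 7) / -70
  L_1(x) = x(x - 5)(x - 7) / 30
  L_2(x) = x(x - 2)(x - 7) / -30
  L_3(x) = x(x - 2)(x - 5) / 70
Then h(x) = 6·L_0(x) - 20·L_1(x) - 344·L_2(x) - 890·L_3(x).
Expanding and collecting terms gives h(x) = -2x³ - 5x² + 5x + 6.
Evaluating at x = 6: h(6) = -576.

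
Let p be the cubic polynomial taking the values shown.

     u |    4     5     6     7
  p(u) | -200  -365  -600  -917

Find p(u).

p(u) = -2u^3 - 5u^2 + 2u

Using the Lagrange interpolation formula with nodes 4, 5, 6, 7:
  L_0(u) = (u - 5)(u - 6)(u - 7) / -6
  L_1(u) = (u - 4)(u - 6)(u - 7) / 2
  L_2(u) = (u - 4)(u - 5)(u - 7) / -2
  L_3(u) = (u - 4)(u - 5)(u - 6) / 6
Then p(u) = -200·L_0(u) - 365·L_1(u) - 600·L_2(u) - 917·L_3(u).
Expanding and collecting terms gives p(u) = -2u³ - 5u² + 2u.
Check: p(7) = -917. ✓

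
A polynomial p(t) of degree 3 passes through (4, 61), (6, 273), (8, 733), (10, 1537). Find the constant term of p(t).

-3

Write p(t) = at^3 + bt^2 + ct + d. Substituting each data point gives a linear system:
  64a + 16b + 4c + d = 61
  216a + 36b + 6c + d = 273
  512a + 64b + 8c + d = 733
  1000a + 100b + 10c + d = 1537
Solving the system yields a = 2, b = -5, c = 4, d = -3.
So p(t) = 2t³ - 5t² + 4t - 3.
The constant term is -3.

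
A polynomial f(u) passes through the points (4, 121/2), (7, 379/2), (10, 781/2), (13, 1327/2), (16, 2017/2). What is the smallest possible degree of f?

Forward differences of the values at u = 4, 7, 10, 13, 16:
  f  : 121/2  379/2  781/2  1327/2  2017/2
  Δ  : 129  201  273  345
  Δ^2: 72  72  72
  Δ^3: 0  0
  Δ^4: 0
The second differences are constant (72) and nonzero, while all higher differences vanish, so the minimal degree is 2.

2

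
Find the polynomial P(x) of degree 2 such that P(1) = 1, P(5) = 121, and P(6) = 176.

Using the Lagrange interpolation formula with nodes 1, 5, 6:
  L_0(x) = (x - 5)(x - 6) / 20
  L_1(x) = (x - 1)(x - 6) / -4
  L_2(x) = (x - 1)(x - 5) / 5
Then P(x) = 1·L_0(x) + 121·L_1(x) + 176·L_2(x).
Expanding and collecting terms gives P(x) = 5x² - 4.
Check: P(1) = 1. ✓

P(x) = 5x^2 - 4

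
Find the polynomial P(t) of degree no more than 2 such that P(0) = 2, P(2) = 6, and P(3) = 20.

Write P(t) = at^2 + bt + c. Substituting each data point gives a linear system:
  c = 2
  4a + 2b + c = 6
  9a + 3b + c = 20
Solving the system yields a = 4, b = -6, c = 2.
So P(t) = 4t² - 6t + 2.
Check: P(3) = 20. ✓

P(t) = 4t^2 - 6t + 2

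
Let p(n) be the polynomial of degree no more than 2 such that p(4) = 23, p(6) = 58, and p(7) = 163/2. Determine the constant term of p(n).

Write p(n) = an^2 + bn + c. Substituting each data point gives a linear system:
  16a + 4b + c = 23
  36a + 6b + c = 58
  49a + 7b + c = 163/2
Solving the system yields a = 2, b = -5/2, c = 1.
So p(n) = 2n² - (5/2)n + 1.
The constant term is 1.

1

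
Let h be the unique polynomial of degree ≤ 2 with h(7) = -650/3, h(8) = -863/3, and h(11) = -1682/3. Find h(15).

Write h(x) = ax^2 + bx + c. Substituting each data point gives a linear system:
  49a + 7b + c = -650/3
  64a + 8b + c = -863/3
  121a + 11b + c = -1682/3
Solving the system yields a = -5, b = 4, c = 1/3.
So h(x) = -5x^2 + 4x + 1/3.
Then h(15) = -3194/3.

-3194/3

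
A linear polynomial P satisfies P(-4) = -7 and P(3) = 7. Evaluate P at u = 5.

Using the Lagrange interpolation formula with nodes -4, 3:
  L_0(u) = (u - 3) / -7
  L_1(u) = (u + 4) / 7
Then P(u) = -7·L_0(u) + 7·L_1(u).
Expanding and collecting terms gives P(u) = 2u + 1.
Evaluating at u = 5: P(5) = 11.

11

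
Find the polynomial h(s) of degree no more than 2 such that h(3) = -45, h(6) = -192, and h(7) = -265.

Write h(s) = as^2 + bs + c. Substituting each data point gives a linear system:
  9a + 3b + c = -45
  36a + 6b + c = -192
  49a + 7b + c = -265
Solving the system yields a = -6, b = 5, c = -6.
So h(s) = -6s^2 + 5s - 6.
Check: h(3) = -45. ✓

h(s) = -6s^2 + 5s - 6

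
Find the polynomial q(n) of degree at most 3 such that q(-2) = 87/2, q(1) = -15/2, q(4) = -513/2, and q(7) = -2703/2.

Using the Lagrange interpolation formula with nodes -2, 1, 4, 7:
  L_0(n) = (n - 1)(n - 4)(n - 7) / -162
  L_1(n) = (n + 2)(n - 4)(n - 7) / 54
  L_2(n) = (n + 2)(n - 1)(n - 7) / -54
  L_3(n) = (n + 2)(n - 1)(n - 4) / 162
Then q(n) = 87/2·L_0(n) - 15/2·L_1(n) - 513/2·L_2(n) - 2703/2·L_3(n).
Expanding and collecting terms gives q(n) = -4n³ + n² - 4n - 1/2.
Check: q(-2) = 87/2. ✓

q(n) = -4n^3 + n^2 - 4n - 1/2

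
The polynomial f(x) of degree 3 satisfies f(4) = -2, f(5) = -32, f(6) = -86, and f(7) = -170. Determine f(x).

f(x) = -x^3 + 3x^2 + 4x - 2

Using the Lagrange interpolation formula with nodes 4, 5, 6, 7:
  L_0(x) = (x - 5)(x - 6)(x - 7) / -6
  L_1(x) = (x - 4)(x - 6)(x - 7) / 2
  L_2(x) = (x - 4)(x - 5)(x - 7) / -2
  L_3(x) = (x - 4)(x - 5)(x - 6) / 6
Then f(x) = -2·L_0(x) - 32·L_1(x) - 86·L_2(x) - 170·L_3(x).
Expanding and collecting terms gives f(x) = -x³ + 3x² + 4x - 2.
Check: f(5) = -32. ✓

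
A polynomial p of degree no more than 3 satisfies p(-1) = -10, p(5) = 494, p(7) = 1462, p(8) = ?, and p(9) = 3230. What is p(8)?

The 4 known points determine the degree-3 polynomial uniquely.
Write p(s) = as^3 + bs^2 + cs + d. Substituting each data point gives a linear system:
  -a + b - c + d = -10
  125a + 25b + 5c + d = 494
  343a + 49b + 7c + d = 1462
  729a + 81b + 9c + d = 3230
Solving the system yields a = 5, b = -5, c = -1, d = -1.
So p(s) = 5s^3 - 5s^2 - s - 1.
Then p(8) = 2231.

2231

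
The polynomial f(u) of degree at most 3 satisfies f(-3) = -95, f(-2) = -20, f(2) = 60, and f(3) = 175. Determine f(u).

f(u) = 5u^3 + 4u^2 + 4

Write f(u) = au^3 + bu^2 + cu + d. Substituting each data point gives a linear system:
  -27a + 9b - 3c + d = -95
  -8a + 4b - 2c + d = -20
  8a + 4b + 2c + d = 60
  27a + 9b + 3c + d = 175
Solving the system yields a = 5, b = 4, c = 0, d = 4.
So f(u) = 5u^3 + 4u^2 + 4.
Check: f(2) = 60. ✓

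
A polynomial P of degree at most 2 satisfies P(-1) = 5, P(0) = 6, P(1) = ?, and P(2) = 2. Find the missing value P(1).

On equispaced nodes a degree-2 polynomial has vanishing third forward difference, so
  - P(-1) + 3·P(0) - 3·P(1) + P(2) = 0.
Substituting the known values and solving for P(1):
  -3·P(1) = -15
  P(1) = 5.

5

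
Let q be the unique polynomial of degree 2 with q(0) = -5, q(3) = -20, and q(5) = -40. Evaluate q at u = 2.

Write q(u) = au^2 + bu + c. Substituting each data point gives a linear system:
  c = -5
  9a + 3b + c = -20
  25a + 5b + c = -40
Solving the system yields a = -1, b = -2, c = -5.
So q(u) = -u² - 2u - 5.
Then q(2) = -13.

-13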